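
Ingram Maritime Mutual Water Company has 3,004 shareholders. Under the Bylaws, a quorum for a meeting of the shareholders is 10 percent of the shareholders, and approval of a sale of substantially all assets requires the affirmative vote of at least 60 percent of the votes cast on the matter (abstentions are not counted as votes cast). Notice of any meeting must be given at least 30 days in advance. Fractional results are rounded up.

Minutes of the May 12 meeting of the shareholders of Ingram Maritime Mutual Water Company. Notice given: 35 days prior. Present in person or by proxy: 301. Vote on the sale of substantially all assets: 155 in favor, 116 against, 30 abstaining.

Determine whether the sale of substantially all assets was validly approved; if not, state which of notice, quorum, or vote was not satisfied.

Notice: 35 days given; 30 required. Satisfied.
Quorum: 10% of 3,004 = 300.40, rounded up to 301; 301 present. Satisfied.
Vote: requires three-fifths of the votes cast (301 − 30 abstaining = 271); 3/5 of 271 = 162.60, rounded up to 163, so 163 needed; 155 in favor. Not satisfied.

Invalid — vote requirement not satisfied.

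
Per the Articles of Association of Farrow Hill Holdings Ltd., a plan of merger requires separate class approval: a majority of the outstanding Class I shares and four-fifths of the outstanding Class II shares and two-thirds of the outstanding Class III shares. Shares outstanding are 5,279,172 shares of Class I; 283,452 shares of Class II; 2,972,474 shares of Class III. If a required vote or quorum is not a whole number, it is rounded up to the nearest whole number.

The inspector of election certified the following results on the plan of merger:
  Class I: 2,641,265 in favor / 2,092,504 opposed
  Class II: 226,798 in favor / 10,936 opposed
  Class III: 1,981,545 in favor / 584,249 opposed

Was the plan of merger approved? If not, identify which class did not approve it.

Class I: a majority of 5279172 is 2639587; 2,639,587 required, 2,641,265 in favor — approved.
Class II: 4/5 of 283452 = 226761.60, rounded up to 226762; 226,762 required, 226,798 in favor — approved.
Class III: 2/3 of 2972474 = 1981649.33, rounded up to 1981650; 1,981,650 required, 1,981,545 in favor — not approved.

Not approved — the Class III shares did not give the required vote.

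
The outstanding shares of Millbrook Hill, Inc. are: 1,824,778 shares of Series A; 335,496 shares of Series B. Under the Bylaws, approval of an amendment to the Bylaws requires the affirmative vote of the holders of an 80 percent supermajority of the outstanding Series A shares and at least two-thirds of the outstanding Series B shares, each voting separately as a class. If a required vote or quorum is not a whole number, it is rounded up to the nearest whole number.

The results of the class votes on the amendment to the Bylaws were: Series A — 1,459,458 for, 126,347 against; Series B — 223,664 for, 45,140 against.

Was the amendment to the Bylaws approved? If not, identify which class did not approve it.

Not approved — the Series A shares did not give the required vote.

Series A: 4/5 of 1824778 = 1459822.40, rounded up to 1459823; 1,459,823 required, 1,459,458 in favor — not approved.
Series B: 2/3 of 335496 = 223664; 223,664 required, 223,664 in favor — approved.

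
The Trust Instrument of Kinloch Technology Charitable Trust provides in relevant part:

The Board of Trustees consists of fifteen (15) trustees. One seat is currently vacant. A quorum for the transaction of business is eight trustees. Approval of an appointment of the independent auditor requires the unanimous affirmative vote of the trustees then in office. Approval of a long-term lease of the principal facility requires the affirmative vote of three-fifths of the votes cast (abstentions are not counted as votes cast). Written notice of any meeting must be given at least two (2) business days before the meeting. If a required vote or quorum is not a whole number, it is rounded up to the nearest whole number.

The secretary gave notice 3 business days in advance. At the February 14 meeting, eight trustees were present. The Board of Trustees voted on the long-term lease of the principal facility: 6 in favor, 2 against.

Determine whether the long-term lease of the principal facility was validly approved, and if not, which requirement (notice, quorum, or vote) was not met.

Valid — all requirements satisfied.

Notice: 3 business days given; 2 required (3 ≥ 2). Satisfied.
Quorum: 8 present; quorum is 8. Satisfied.
Vote: the long-term lease of the principal facility requires three-fifths of the votes cast (8). 3/5 of 8 = 4.80, rounded up to 5, so 5 affirmative votes are needed; 6 voted in favor. Satisfied.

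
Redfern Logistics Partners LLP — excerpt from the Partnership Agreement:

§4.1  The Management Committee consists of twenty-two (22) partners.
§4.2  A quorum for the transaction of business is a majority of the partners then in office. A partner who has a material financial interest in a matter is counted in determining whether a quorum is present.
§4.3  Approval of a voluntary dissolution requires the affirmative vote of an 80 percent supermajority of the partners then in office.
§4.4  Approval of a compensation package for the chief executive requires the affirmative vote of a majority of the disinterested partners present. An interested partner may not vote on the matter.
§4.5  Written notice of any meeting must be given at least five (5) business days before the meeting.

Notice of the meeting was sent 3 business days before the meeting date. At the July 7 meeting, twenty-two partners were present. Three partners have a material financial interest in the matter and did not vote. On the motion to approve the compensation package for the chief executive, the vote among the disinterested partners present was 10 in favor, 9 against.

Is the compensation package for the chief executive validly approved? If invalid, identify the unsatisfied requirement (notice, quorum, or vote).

Notice: 3 business days given; 5 required (3 < 5). Not satisfied.
Quorum: 22 present (interested partners count toward quorum); quorum is 12. Satisfied.
Vote: the compensation package for the chief executive requires a majority of the disinterested partners present (22 − 3 = 19). A majority of 19 is 10, so 10 affirmative votes are needed; 10 voted in favor. Satisfied.

Invalid — notice requirement not satisfied.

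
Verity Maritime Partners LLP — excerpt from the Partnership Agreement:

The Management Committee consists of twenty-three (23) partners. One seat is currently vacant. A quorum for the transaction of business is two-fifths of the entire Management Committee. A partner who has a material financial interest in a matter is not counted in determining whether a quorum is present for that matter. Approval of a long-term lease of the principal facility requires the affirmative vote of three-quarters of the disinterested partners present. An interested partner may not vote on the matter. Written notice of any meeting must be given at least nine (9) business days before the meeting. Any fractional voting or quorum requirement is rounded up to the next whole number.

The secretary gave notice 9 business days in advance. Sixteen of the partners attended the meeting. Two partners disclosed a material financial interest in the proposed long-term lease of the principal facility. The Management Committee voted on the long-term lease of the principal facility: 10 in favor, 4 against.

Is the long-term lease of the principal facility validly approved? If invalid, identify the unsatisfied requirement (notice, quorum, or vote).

Notice: 9 business days given; 9 required (9 ≥ 9). Satisfied.
Quorum: 16 present, but the 2 interested partners do not count, leaving 14. Quorum is 10. Satisfied.
Vote: the long-term lease of the principal facility requires three-fourths of the disinterested partners present (16 − 2 = 14). 3/4 of 14 = 10.50, rounded up to 11, so 11 affirmative votes are needed; 10 voted in favor. Not satisfied.

Invalid — vote requirement not satisfied.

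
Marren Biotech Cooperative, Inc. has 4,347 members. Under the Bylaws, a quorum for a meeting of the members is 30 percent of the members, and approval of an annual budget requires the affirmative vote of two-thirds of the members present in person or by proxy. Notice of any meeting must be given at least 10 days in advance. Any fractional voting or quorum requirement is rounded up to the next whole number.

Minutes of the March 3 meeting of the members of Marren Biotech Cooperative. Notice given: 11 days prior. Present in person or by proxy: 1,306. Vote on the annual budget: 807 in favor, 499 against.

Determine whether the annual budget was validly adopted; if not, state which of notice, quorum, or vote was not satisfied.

Invalid — vote requirement not satisfied.

Notice: 11 days given; 10 required. Satisfied.
Quorum: 30% of 4,347 = 1,304.10, rounded up to 1,305; 1,306 present. Satisfied.
Vote: requires two-thirds of those present (1,306); 2/3 of 1306 = 870.67, rounded up to 871, so 871 needed; 807 in favor. Not satisfied.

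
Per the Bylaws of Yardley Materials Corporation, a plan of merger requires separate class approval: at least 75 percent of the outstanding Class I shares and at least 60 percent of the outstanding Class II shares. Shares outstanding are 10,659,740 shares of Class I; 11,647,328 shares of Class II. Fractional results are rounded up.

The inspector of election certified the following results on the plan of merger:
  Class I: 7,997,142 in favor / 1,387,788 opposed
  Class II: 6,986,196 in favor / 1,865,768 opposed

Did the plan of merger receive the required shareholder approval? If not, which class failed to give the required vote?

Class I: 3/4 of 10659740 = 7994805; 7,994,805 required, 7,997,142 in favor — approved.
Class II: 3/5 of 11647328 = 6988396.80, rounded up to 6988397; 6,988,397 required, 6,986,196 in favor — not approved.

Not approved — the Class II shares did not give the required vote.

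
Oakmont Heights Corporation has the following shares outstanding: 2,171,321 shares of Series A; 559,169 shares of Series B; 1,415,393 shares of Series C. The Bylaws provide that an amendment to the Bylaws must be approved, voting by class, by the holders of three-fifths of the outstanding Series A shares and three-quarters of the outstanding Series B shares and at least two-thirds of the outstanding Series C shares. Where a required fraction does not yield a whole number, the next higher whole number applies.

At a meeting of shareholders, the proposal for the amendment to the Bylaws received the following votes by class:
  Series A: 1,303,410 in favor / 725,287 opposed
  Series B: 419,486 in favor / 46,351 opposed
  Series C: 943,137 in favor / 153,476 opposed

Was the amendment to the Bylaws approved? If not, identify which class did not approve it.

Not approved — the Series C shares did not give the required vote.

Series A: 3/5 of 2171321 = 1302792.60, rounded up to 1302793; 1,302,793 required, 1,303,410 in favor — approved.
Series B: 3/4 of 559169 = 419376.75, rounded up to 419377; 419,377 required, 419,486 in favor — approved.
Series C: 2/3 of 1415393 = 943595.33, rounded up to 943596; 943,596 required, 943,137 in favor — not approved.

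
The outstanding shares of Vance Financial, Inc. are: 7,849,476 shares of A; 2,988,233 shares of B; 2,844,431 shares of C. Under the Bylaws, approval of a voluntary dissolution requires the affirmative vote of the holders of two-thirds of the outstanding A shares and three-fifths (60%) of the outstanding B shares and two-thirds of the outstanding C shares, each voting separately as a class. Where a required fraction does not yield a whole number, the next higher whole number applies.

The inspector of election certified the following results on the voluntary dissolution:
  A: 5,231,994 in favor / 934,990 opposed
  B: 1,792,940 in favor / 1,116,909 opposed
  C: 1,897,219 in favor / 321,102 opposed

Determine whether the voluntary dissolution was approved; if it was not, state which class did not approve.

A: 2/3 of 7849476 = 5232984; 5,232,984 required, 5,231,994 in favor — not approved.
B: 3/5 of 2988233 = 1792939.80, rounded up to 1792940; 1,792,940 required, 1,792,940 in favor — approved.
C: 2/3 of 2844431 = 1896287.33, rounded up to 1896288; 1,896,288 required, 1,897,219 in favor — approved.

Not approved — the A shares did not give the required vote.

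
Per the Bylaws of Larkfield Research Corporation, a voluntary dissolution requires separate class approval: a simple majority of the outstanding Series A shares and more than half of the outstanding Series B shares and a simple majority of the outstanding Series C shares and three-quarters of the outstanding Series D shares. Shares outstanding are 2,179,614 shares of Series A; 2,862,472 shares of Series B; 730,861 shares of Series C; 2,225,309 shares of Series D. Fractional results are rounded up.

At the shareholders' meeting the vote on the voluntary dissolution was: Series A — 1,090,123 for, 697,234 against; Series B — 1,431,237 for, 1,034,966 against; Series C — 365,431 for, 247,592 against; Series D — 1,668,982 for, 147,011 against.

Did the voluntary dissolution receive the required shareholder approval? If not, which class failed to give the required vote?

Series A: a majority of 2179614 is 1089808; 1,089,808 required, 1,090,123 in favor — approved.
Series B: a majority of 2862472 is 1431237; 1,431,237 required, 1,431,237 in favor — approved.
Series C: a majority of 730861 is 365431; 365,431 required, 365,431 in favor — approved.
Series D: 3/4 of 2225309 = 1668981.75, rounded up to 1668982; 1,668,982 required, 1,668,982 in favor — approved.

Approved — every class gave the required vote.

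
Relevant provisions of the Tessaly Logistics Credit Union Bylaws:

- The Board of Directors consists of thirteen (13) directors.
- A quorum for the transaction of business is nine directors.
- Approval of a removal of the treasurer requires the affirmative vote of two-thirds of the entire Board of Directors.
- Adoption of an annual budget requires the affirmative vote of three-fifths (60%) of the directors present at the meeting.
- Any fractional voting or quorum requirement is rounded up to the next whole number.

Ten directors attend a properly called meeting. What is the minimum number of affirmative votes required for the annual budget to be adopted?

6

The annual budget requires three-fifths of the directors present (10).
3/5 of 10 = 6.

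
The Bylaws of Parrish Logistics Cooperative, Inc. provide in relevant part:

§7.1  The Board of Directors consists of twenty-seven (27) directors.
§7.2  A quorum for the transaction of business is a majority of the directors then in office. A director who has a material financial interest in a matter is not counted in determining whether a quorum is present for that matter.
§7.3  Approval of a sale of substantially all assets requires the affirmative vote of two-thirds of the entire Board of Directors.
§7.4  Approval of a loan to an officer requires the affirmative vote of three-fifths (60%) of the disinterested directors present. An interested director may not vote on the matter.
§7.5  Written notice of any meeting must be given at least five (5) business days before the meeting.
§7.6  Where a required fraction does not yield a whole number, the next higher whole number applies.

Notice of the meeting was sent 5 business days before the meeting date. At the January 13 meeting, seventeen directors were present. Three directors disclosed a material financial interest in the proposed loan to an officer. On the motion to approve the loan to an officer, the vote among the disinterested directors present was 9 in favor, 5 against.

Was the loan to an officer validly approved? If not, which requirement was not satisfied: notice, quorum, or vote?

Notice: 5 business days given; 5 required (5 ≥ 5). Satisfied.
Quorum: 17 present, but the 3 interested directors do not count, leaving 14. Quorum is 14. Satisfied.
Vote: the loan to an officer requires three-fifths of the disinterested directors present (17 − 3 = 14). 3/5 of 14 = 8.40, rounded up to 9, so 9 affirmative votes are needed; 9 voted in favor. Satisfied.

Valid — all requirements satisfied.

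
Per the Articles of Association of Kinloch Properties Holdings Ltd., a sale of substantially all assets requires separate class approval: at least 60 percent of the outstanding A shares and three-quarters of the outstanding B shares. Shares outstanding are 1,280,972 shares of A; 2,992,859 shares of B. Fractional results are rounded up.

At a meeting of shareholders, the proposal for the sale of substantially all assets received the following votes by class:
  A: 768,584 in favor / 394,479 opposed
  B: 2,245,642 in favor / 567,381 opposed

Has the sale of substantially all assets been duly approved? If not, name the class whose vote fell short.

A: 3/5 of 1280972 = 768583.20, rounded up to 768584; 768,584 required, 768,584 in favor — approved.
B: 3/4 of 2992859 = 2244644.25, rounded up to 2244645; 2,244,645 required, 2,245,642 in favor — approved.

Approved — every class gave the required vote.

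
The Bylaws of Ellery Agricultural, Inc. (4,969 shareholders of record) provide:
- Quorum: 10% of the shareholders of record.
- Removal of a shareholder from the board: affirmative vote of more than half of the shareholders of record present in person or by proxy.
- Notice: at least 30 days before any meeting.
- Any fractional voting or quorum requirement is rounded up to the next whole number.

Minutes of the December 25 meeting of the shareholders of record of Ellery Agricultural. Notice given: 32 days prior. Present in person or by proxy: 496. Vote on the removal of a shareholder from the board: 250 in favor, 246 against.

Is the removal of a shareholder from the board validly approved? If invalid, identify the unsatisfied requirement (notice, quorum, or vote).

Invalid — quorum requirement not satisfied.

Notice: 32 days given; 30 required. Satisfied.
Quorum: 10% of 4,969 = 496.90, rounded up to 497; 496 present. Not satisfied.
Vote: requires a majority of those present (496); a majority of 496 is 249, so 249 needed; 250 in favor. Satisfied.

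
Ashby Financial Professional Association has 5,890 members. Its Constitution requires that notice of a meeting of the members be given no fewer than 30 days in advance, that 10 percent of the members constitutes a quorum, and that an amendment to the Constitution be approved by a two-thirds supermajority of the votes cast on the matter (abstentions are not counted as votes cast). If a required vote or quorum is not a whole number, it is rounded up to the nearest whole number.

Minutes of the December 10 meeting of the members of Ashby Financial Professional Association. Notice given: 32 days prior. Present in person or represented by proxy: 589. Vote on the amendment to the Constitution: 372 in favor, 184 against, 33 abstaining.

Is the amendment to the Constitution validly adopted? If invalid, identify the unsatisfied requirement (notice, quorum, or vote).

Notice: 32 days given; 30 required. Satisfied.
Quorum: 10% of 5,890 = 589; 589 present. Satisfied.
Vote: requires two-thirds of the votes cast (589 − 33 abstaining = 556); 2/3 of 556 = 370.67, rounded up to 371, so 371 needed; 372 in favor. Satisfied.

Valid — all requirements satisfied.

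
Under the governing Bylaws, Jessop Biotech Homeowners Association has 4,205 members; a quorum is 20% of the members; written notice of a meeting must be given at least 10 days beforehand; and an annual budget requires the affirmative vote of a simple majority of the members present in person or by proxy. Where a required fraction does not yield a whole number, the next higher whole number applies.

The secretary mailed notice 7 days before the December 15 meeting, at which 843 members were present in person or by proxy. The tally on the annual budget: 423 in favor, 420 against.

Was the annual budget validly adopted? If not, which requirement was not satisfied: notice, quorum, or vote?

Invalid — notice requirement not satisfied.

Notice: 7 days given; 10 required. Not satisfied.
Quorum: 20% of 4,205 = 841; 843 present. Satisfied.
Vote: requires a majority of those present (843); a majority of 843 is 422, so 422 needed; 423 in favor. Satisfied.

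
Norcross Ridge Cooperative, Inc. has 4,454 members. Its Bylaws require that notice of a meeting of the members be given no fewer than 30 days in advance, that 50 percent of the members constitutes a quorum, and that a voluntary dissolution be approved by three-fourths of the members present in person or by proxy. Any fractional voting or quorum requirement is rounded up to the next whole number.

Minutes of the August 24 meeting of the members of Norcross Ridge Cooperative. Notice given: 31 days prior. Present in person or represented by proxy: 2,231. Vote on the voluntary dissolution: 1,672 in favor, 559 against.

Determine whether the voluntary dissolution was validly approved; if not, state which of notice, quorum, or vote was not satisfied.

Invalid — vote requirement not satisfied.

Notice: 31 days given; 30 required. Satisfied.
Quorum: 50% of 4,454 = 2,227; 2,231 present. Satisfied.
Vote: requires three-fourths of those present (2,231); 3/4 of 2231 = 1673.25, rounded up to 1674, so 1,674 needed; 1,672 in favor. Not satisfied.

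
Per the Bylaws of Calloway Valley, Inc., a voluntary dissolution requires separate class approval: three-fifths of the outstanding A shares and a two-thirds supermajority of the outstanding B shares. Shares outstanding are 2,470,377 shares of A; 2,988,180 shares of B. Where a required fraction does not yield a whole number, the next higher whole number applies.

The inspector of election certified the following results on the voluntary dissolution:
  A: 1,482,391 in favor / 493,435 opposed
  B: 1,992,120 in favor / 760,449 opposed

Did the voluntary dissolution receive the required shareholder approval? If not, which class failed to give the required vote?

Approved — every class gave the required vote.

A: 3/5 of 2470377 = 1482226.20, rounded up to 1482227; 1,482,227 required, 1,482,391 in favor — approved.
B: 2/3 of 2988180 = 1992120; 1,992,120 required, 1,992,120 in favor — approved.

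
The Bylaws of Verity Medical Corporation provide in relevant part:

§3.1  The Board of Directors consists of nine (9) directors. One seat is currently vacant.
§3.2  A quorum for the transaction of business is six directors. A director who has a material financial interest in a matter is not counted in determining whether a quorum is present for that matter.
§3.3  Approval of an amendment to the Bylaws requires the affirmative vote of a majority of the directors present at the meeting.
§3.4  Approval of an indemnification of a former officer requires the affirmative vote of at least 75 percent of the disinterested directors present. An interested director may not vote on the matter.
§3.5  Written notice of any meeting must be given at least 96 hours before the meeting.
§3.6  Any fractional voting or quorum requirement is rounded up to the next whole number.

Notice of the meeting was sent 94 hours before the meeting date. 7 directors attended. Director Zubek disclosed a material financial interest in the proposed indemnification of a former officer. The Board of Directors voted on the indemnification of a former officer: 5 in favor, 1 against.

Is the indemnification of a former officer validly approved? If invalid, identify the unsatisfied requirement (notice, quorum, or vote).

Invalid — notice requirement not satisfied.

Notice: 94 hours given; 96 required (94 < 96). Not satisfied.
Quorum: 7 present, but the 1 interested director does not count, leaving 6. Quorum is 6. Satisfied.
Vote: the indemnification of a former officer requires three-fourths of the disinterested directors present (7 − 1 = 6). 3/4 of 6 = 4.50, rounded up to 5, so 5 affirmative votes are needed; 5 voted in favor. Satisfied.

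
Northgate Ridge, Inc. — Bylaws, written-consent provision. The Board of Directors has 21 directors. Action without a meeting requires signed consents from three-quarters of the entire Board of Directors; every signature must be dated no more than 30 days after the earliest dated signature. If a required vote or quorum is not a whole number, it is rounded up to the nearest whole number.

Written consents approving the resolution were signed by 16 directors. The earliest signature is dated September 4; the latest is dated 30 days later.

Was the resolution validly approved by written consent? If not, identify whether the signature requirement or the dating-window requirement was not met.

Signatures required: three-quarters of 21 — 3/4 of 21 = 15.75, rounded up to 16, so 16 needed; 16 signed. Sufficient.
Dating window: the latest signature is 30 days after the earliest; the limit is 30 days. Within the window.

Effective — both the signature and dating-window requirements are satisfied.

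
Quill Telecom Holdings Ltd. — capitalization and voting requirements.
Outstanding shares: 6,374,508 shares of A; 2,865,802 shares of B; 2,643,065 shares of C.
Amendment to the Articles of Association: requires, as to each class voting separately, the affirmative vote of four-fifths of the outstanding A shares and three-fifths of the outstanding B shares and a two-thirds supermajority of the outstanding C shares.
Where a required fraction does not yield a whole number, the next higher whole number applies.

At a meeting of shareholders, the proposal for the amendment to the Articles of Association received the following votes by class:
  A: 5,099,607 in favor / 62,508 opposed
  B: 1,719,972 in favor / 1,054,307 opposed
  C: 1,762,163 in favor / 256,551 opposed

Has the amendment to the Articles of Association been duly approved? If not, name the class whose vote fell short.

A: 4/5 of 6374508 = 5099606.40, rounded up to 5099607; 5,099,607 required, 5,099,607 in favor — approved.
B: 3/5 of 2865802 = 1719481.20, rounded up to 1719482; 1,719,482 required, 1,719,972 in favor — approved.
C: 2/3 of 2643065 = 1762043.33, rounded up to 1762044; 1,762,044 required, 1,762,163 in favor — approved.

Approved — every class gave the required vote.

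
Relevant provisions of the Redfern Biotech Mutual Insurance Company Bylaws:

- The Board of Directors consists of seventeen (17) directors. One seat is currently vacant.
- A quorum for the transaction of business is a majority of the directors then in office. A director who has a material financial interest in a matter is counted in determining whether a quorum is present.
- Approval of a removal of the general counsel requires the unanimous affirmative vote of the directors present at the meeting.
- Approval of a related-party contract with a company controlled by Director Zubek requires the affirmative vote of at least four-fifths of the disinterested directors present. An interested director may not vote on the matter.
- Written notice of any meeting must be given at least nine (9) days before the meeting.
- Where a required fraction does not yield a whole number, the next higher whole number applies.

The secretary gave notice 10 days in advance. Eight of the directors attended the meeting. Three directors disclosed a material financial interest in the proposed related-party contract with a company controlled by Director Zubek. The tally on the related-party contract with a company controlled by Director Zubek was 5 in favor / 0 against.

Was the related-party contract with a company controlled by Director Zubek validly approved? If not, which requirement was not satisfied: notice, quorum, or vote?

Invalid — quorum requirement not satisfied.

Notice: 10 days given; 9 required (10 ≥ 9). Satisfied.
Quorum: 8 present (interested directors count toward quorum); quorum is 9. Not satisfied.
Vote: the related-party contract with a company controlled by Director Zubek requires four-fifths of the disinterested directors present (8 − 3 = 5). 4/5 of 5 = 4, so 4 affirmative votes are needed; 5 voted in favor. Satisfied. (Moot — without a quorum no business can be validly transacted.)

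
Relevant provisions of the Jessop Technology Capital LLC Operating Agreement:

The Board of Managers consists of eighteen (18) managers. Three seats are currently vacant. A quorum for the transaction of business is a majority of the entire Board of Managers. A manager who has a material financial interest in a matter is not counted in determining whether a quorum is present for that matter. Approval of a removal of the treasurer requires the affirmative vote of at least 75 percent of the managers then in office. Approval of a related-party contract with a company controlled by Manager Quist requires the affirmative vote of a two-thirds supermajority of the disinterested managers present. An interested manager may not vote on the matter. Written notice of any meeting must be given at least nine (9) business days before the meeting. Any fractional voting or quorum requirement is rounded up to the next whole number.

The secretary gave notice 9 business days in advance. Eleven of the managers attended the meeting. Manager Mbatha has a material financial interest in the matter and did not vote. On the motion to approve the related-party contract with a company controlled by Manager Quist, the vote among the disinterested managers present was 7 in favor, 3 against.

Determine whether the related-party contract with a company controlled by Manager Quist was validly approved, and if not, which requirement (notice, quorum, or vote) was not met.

Notice: 9 business days given; 9 required (9 ≥ 9). Satisfied.
Quorum: 11 present, but the 1 interested manager does not count, leaving 10. Quorum is 10. Satisfied.
Vote: the related-party contract with a company controlled by Manager Quist requires two-thirds of the disinterested managers present (11 − 1 = 10). 2/3 of 10 = 6.67, rounded up to 7, so 7 affirmative votes are needed; 7 voted in favor. Satisfied.

Valid — all requirements satisfied.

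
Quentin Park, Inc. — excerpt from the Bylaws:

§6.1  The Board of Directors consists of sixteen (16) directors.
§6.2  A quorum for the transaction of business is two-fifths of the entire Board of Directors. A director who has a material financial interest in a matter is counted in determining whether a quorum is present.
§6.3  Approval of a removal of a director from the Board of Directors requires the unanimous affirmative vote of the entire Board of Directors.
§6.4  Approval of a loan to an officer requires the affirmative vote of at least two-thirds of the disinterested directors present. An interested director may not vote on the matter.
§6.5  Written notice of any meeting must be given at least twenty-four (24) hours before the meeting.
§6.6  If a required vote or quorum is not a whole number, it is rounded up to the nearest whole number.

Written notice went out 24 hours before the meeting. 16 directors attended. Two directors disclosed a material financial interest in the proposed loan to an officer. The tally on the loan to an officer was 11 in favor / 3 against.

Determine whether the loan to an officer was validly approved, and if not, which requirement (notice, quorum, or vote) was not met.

Notice: 24 hours given; 24 required (24 ≥ 24). Satisfied.
Quorum: 16 present (interested directors count toward quorum); quorum is 7. Satisfied.
Vote: the loan to an officer requires two-thirds of the disinterested directors present (16 − 2 = 14). 2/3 of 14 = 9.33, rounded up to 10, so 10 affirmative votes are needed; 11 voted in favor. Satisfied.

Valid — all requirements satisfied.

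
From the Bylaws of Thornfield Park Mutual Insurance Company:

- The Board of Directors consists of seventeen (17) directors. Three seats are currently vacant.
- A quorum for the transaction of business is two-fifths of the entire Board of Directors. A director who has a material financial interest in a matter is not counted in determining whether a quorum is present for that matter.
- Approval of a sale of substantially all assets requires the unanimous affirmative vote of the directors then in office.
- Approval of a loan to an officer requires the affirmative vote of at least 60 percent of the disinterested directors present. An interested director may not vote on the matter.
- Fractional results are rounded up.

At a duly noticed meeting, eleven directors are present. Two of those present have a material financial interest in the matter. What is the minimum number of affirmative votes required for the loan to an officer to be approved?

6

The loan to an officer requires three-fifths of the disinterested directors present (11 − 2 = 9).
3/5 of 9 = 5.40, rounded up to 6.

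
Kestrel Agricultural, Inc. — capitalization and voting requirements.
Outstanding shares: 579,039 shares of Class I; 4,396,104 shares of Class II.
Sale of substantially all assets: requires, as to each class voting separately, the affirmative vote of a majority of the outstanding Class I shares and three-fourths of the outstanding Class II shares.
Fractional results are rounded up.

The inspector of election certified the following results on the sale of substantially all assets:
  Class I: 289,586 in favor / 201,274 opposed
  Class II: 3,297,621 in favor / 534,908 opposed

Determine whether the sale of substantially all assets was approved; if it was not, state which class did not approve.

Class I: a majority of 579039 is 289520; 289,520 required, 289,586 in favor — approved.
Class II: 3/4 of 4396104 = 3297078; 3,297,078 required, 3,297,621 in favor — approved.

Approved — every class gave the required vote.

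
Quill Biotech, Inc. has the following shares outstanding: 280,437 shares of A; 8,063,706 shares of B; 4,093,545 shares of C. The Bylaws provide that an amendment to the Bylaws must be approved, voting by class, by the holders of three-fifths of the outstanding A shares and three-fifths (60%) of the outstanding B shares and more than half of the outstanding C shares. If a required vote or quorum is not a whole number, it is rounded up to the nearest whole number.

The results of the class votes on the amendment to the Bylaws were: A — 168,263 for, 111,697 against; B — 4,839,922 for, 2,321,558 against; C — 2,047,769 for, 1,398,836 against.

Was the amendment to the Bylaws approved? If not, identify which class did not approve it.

Approved — every class gave the required vote.

A: 3/5 of 280437 = 168262.20, rounded up to 168263; 168,263 required, 168,263 in favor — approved.
B: 3/5 of 8063706 = 4838223.60, rounded up to 4838224; 4,838,224 required, 4,839,922 in favor — approved.
C: a majority of 4093545 is 2046773; 2,046,773 required, 2,047,769 in favor — approved.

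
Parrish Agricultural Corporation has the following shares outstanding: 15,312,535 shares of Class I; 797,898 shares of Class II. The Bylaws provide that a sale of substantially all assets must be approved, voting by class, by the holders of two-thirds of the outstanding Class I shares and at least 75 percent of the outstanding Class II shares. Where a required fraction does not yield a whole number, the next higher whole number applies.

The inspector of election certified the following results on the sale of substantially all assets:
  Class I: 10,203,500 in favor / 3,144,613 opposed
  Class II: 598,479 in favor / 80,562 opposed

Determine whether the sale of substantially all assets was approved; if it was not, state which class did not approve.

Not approved — the Class I shares did not give the required vote.

Class I: 2/3 of 15312535 = 10208356.67, rounded up to 10208357; 10,208,357 required, 10,203,500 in favor — not approved.
Class II: 3/4 of 797898 = 598423.50, rounded up to 598424; 598,424 required, 598,479 in favor — approved.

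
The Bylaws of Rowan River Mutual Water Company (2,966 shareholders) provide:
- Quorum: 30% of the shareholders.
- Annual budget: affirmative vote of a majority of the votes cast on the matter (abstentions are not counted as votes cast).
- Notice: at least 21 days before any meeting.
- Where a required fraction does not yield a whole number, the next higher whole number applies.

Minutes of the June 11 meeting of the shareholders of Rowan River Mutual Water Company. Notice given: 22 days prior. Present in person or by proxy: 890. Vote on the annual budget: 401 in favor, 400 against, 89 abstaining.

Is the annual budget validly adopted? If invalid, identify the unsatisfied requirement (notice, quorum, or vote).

Notice: 22 days given; 21 required. Satisfied.
Quorum: 30% of 2,966 = 889.80, rounded up to 890; 890 present. Satisfied.
Vote: requires a majority of the votes cast (890 − 89 abstaining = 801); a majority of 801 is 401, so 401 needed; 401 in favor. Satisfied.

Valid — all requirements satisfied.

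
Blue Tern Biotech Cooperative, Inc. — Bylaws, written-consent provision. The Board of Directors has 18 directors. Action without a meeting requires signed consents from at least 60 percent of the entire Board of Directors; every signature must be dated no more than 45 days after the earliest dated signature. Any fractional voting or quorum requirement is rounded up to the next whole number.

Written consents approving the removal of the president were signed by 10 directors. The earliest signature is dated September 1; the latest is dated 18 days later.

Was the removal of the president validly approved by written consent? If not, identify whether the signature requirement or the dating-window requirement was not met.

Not effective — insufficient signatures.

Signatures required: at least 60 percent of 18 — 3/5 of 18 = 10.80, rounded up to 11, so 11 needed; 10 signed. Insufficient.
Dating window: the latest signature is 18 days after the earliest; the limit is 45 days. Within the window.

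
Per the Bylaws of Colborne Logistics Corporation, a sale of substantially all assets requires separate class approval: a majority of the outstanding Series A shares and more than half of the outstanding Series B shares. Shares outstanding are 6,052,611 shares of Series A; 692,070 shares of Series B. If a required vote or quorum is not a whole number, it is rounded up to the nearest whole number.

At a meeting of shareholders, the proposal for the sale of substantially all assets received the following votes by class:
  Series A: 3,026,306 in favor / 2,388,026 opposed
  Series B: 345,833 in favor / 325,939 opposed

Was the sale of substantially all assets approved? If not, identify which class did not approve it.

Not approved — the Series B shares did not give the required vote.

Series A: a majority of 6052611 is 3026306; 3,026,306 required, 3,026,306 in favor — approved.
Series B: a majority of 692070 is 346036; 346,036 required, 345,833 in favor — not approved.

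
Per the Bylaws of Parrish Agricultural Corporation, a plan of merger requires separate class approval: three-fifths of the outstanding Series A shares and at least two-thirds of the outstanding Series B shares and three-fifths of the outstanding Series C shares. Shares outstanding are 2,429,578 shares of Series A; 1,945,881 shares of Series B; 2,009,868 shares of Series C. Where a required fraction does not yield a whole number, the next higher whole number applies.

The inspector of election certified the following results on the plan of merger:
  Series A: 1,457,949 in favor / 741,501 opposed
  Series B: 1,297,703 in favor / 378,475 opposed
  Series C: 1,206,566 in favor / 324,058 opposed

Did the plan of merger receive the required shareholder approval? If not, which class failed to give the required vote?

Approved — every class gave the required vote.

Series A: 3/5 of 2429578 = 1457746.80, rounded up to 1457747; 1,457,747 required, 1,457,949 in favor — approved.
Series B: 2/3 of 1945881 = 1297254; 1,297,254 required, 1,297,703 in favor — approved.
Series C: 3/5 of 2009868 = 1205920.80, rounded up to 1205921; 1,205,921 required, 1,206,566 in favor — approved.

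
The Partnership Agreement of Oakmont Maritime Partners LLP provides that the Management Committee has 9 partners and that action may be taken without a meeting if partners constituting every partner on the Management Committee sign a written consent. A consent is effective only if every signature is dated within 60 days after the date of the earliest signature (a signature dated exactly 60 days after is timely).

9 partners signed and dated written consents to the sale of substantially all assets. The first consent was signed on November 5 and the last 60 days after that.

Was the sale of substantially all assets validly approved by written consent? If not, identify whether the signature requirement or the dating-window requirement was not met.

Effective — both the signature and dating-window requirements are satisfied.

Signatures required: all of 9 — unanimous means all 9, so 9 needed; 9 signed. Sufficient.
Dating window: the latest signature is 60 days after the earliest; the limit is 60 days. Within the window.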